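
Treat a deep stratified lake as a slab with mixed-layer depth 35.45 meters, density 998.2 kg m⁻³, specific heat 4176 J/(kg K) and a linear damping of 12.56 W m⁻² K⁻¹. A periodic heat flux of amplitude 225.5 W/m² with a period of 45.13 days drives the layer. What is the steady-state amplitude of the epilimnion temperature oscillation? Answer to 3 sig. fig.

0.946 K

Areal heat capacity C = ρ c_p D = 998.2 × 4176 × 35.45 = 1.48×10^8 J/(m^2 K).
Angular frequency ω = 2π / T = 2π / 3.90×10^6 s = 1.61×10^-6 s⁻¹.
√((Cω)² + λ²) = √((238)² + 12.56²) = 238 W/(m²·K).
Amplitude A = F₀ / √((Cω)²+λ²) = 225.5 / 238 = 0.946 K.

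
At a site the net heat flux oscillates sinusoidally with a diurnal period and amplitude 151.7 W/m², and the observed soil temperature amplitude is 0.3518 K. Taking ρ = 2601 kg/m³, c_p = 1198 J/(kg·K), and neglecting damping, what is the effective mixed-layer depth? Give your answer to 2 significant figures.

1.9 m

ω = 2π / 86400 s = 7.27×10^-5 s⁻¹.
Required C = F₀ / (A ω) = 151.7 / (0.3518 × 7.27×10^-5) = 5.93×10^6 J/(m²·K).
D = C / (ρ c_p) = 5.93×10^6 / (2601 × 1198) = 1.90 m.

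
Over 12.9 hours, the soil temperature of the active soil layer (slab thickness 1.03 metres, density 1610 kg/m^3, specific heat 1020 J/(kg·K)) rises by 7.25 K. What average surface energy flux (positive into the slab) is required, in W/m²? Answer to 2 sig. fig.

260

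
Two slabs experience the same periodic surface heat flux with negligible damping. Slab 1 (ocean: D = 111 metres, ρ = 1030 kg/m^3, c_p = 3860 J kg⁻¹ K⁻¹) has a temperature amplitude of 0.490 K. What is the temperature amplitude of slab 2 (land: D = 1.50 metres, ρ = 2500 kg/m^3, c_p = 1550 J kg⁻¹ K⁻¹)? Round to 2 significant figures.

37 K

C_ocean = 4.41×10^8 J/(m²·K); C_land = 5.81×10^6 J/(m²·K).
A ∝ 1/C ⇒ A_land = A_ocean × C_ocean/C_land = 0.490 × 75.9 = 37.2 K.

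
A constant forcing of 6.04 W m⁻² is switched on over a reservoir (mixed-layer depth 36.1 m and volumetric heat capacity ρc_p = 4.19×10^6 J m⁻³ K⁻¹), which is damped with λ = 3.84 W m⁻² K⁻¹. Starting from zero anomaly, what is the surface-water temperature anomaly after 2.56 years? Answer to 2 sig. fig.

1.4 K

Areal heat capacity C = ρc_p × D = 4.19×10^6 × 36.1 = 1.51×10^8 J/(m²·K).
τ = C / λ = 1.51×10^8 / 3.84 = 3.94×10^7 s.
Equilibrium anomaly ΔT_eq = F / λ = 6.04 / 3.84 = 1.57 K.
t = 2.56 years = 8.08×10^7 s, so t/τ = 2.05.
ΔT(t) = ΔT_eq (1 − e^(−t/τ)) = 1.57 × (1 − e^−2.05) = 1.37 K.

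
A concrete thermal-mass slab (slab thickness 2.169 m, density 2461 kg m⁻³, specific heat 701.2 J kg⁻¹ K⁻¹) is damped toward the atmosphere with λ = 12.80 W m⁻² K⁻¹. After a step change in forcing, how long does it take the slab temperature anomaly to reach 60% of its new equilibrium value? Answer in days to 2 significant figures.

Areal heat capacity C = ρ c_p D = 2461 × 701.2 × 2.169 = 3.74×10^6 J m⁻² K⁻¹.
τ = C / λ = 3.74×10^6 / 12.80 = 2.92×10^5 s.
Fraction reached: 1 − e^(−t/τ) = 0.60 ⇒ t = −τ ln(1 − 0.60) = τ × 0.916.
t = 2.68×10^5 s = 3.10 days.

3.1 days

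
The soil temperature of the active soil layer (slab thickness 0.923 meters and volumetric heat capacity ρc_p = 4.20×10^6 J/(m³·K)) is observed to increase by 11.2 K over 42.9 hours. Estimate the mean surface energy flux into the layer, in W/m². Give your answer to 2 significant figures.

Areal heat capacity C = ρc_p × D = 4.20×10^6 × 0.923 = 3.88×10^6 J/(m^2 K).
Required heat per unit area: Q = C ΔT = 3.88×10^6 × 11.2 = 4.34×10^7 J/m².
Flux F = Q / Δt = 4.34×10^7 / 1.54×10^5 s = 281 W/m².

280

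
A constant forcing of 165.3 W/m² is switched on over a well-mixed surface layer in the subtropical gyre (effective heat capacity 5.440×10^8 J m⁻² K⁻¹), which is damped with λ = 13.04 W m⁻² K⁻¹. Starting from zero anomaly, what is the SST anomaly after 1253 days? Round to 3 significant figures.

Areal heat capacity C = 5.440×10^8 J m⁻² K⁻¹ (given).
τ = C / λ = 5.44×10^8 / 13.04 = 4.17×10^7 s.
Equilibrium anomaly ΔT_eq = F / λ = 165.3 / 13.04 = 12.7 K.
t = 1253 days = 1.08×10^8 s, so t/τ = 2.60.
ΔT(t) = ΔT_eq (1 − e^(−t/τ)) = 12.7 × (1 − e^−2.60) = 11.7 K.

11.7 K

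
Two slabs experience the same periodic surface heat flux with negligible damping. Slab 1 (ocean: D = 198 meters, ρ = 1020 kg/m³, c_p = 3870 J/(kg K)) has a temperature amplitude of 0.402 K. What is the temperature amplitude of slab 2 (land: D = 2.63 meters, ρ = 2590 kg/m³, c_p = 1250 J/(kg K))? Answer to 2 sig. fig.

37 K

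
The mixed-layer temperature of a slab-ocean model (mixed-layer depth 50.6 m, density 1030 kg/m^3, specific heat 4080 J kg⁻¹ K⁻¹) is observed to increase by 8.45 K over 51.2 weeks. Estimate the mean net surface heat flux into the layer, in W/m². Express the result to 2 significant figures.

Areal heat capacity C = ρ c_p D = 1030 × 4080 × 50.6 = 2.13×10^8 J/(m²·K).
Required heat per unit area: Q = C ΔT = 2.13×10^8 × 8.45 = 1.80×10^9 J/m².
Flux F = Q / Δt = 1.80×10^9 / 3.10×10^7 s = 58.0 W/m².

58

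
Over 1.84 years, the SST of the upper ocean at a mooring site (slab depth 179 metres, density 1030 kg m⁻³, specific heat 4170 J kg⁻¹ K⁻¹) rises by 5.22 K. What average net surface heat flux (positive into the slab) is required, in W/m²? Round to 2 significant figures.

69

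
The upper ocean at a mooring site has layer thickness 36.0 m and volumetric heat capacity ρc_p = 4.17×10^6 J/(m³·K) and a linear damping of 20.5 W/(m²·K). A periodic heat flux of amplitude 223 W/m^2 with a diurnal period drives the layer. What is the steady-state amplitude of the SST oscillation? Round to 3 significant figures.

0.0204 K

Areal heat capacity C = ρc_p × D = 4.17×10^6 × 36.0 = 1.50×10^8 J/(m²·K).
Angular frequency ω = 2π / T = 2π / 86400 s = 7.27×10^-5 s⁻¹.
√((Cω)² + λ²) = √((10900)² + 20.5²) = 10900 W/(m²·K).
Amplitude A = F₀ / √((Cω)²+λ²) = 223 / 10900 = 0.0204 K.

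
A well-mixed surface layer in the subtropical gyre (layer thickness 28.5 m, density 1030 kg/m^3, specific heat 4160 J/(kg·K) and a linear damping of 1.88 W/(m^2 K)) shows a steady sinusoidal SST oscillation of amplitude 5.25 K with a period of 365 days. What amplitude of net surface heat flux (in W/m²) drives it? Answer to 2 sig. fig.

130

Areal heat capacity C = ρ c_p D = 1030 × 4160 × 28.5 = 1.22×10^8 J/(m²·K).
ω = 2π / 3.15×10^7 s = 1.99×10^-7 s⁻¹.
√((Cω)² + λ²) = √((24.3)² + 1.88²) = 24.4 W/(m²·K).
F₀ = A × √((Cω)²+λ²) = 5.25 × 24.4 = 128 W/m².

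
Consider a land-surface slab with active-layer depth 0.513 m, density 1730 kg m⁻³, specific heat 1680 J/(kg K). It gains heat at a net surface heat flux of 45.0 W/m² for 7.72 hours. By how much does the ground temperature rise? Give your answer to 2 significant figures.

Areal heat capacity C = ρ c_p D = 1730 × 1680 × 0.513 = 1.49×10^6 J/(m^2 K).
Net heat input Q = F Δt = 45.0 × (7.72 hours × 3600 s/hour) = 1.25×10^6 J/m².
ΔT = Q / C = 1.25×10^6 / 1.49×10^6 = 0.839 K.

0.84 K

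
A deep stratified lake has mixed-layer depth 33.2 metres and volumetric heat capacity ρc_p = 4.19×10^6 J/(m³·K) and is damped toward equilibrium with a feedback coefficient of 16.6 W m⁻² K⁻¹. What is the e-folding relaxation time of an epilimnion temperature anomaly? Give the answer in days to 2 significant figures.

97 days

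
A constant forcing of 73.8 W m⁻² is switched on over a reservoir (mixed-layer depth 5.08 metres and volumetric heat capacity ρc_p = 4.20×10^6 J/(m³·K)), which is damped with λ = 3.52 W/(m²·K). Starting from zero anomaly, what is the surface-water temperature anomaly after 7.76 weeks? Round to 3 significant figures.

11.3 K

Areal heat capacity C = ρc_p × D = 4.20×10^6 × 5.08 = 2.13×10^7 J/(m^2 K).
τ = C / λ = 2.13×10^7 / 3.52 = 6.06×10^6 s.
Equilibrium anomaly ΔT_eq = F / λ = 73.8 / 3.52 = 21.0 K.
t = 7.76 weeks = 4.69×10^6 s, so t/τ = 0.774.
ΔT(t) = ΔT_eq (1 − e^(−t/τ)) = 21.0 × (1 − e^−0.774) = 11.3 K.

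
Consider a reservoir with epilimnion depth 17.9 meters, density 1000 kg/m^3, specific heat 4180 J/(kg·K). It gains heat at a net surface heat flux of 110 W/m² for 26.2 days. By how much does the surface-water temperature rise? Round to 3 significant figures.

3.33 K

Areal heat capacity C = ρ c_p D = 1000 × 4180 × 17.9 = 7.48×10^7 J/(m^2 K).
Net heat input Q = F Δt = 110 × (26.2 days × 86400 s/day) = 2.49×10^8 J/m².
ΔT = Q / C = 2.49×10^8 / 7.48×10^7 = 3.33 K.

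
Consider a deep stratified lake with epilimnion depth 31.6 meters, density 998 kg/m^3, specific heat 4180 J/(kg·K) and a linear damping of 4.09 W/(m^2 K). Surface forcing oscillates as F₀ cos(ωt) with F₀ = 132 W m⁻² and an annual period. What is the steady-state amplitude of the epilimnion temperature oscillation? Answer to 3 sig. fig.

Areal heat capacity C = ρ c_p D = 998 × 4180 × 31.6 = 1.32×10^8 J m⁻² K⁻¹.
Angular frequency ω = 2π / T = 2π / 3.15×10^7 s = 1.99×10^-7 s⁻¹.
√((Cω)² + λ²) = √((26.3)² + 4.09²) = 26.6 W/(m²·K).
Amplitude A = F₀ / √((Cω)²+λ²) = 132 / 26.6 = 4.97 K.

4.97 K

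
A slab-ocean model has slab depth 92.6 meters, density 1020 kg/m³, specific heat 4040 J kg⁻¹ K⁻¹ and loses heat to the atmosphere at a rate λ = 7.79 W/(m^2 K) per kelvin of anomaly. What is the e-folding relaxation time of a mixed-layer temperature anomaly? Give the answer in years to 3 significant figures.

Areal heat capacity C = ρ c_p D = 1020 × 4040 × 92.6 = 3.82×10^8 J/(m²·K).
Relaxation time τ = C / λ = 3.82×10^8 / 7.79 = 4.90×10^7 s.
In years: 4.90×10^7 s / (3.156×10^7 s/year) = 1.55 years.

1.55 years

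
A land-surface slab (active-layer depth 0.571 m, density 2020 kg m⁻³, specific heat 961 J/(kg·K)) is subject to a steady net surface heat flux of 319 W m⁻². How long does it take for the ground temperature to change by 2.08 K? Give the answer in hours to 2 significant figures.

2.0 hours

Areal heat capacity C = ρ c_p D = 2020 × 961 × 0.571 = 1.11×10^6 J m⁻² K⁻¹.
Time required: Δt = C ΔT / F = 1.11×10^6 × 2.08 / 319 = 7230 s.
In hours: 7230 s / (3600 s/hour) = 2.01 hours.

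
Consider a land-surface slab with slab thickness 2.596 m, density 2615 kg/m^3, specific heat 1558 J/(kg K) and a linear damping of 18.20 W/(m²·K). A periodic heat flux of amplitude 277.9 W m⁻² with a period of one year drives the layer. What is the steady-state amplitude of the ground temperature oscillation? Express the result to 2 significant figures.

15 K

Areal heat capacity C = ρ c_p D = 2615 × 1558 × 2.596 = 1.06×10^7 J m⁻² K⁻¹.
Angular frequency ω = 2π / T = 2π / 3.15×10^7 s = 1.99×10^-7 s⁻¹.
√((Cω)² + λ²) = √((2.11)² + 18.20²) = 18.3 W/(m²·K).
Amplitude A = F₀ / √((Cω)²+λ²) = 277.9 / 18.3 = 15.2 K.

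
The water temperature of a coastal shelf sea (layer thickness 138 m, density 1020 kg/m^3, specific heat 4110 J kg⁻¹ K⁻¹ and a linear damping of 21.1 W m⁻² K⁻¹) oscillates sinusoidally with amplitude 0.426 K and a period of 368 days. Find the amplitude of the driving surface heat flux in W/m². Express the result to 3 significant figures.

Areal heat capacity C = ρ c_p D = 1020 × 4110 × 138 = 5.79×10^8 J/(m²·K).
ω = 2π / 3.18×10^7 s = 1.98×10^-7 s⁻¹.
√((Cω)² + λ²) = √((114)² + 21.1²) = 116 W/(m²·K).
F₀ = A × √((Cω)²+λ²) = 0.426 × 116 = 49.5 W/m².

49.5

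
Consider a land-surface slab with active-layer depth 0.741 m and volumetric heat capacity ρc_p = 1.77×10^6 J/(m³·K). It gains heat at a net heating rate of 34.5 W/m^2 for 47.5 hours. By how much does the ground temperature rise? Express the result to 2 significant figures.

4.5 K

Areal heat capacity C = ρc_p × D = 1.77×10^6 × 0.741 = 1.31×10^6 J/(m^2 K).
Net heat input Q = F Δt = 34.5 × (47.5 hours × 3600 s/hour) = 5.90×10^6 J/m².
ΔT = Q / C = 5.90×10^6 / 1.31×10^6 = 4.50 K.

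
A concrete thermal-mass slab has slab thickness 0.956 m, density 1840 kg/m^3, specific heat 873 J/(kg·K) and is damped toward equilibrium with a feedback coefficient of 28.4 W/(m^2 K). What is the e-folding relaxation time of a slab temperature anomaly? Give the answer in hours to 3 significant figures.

Areal heat capacity C = ρ c_p D = 1840 × 873 × 0.956 = 1.54×10^6 J m⁻² K⁻¹.
Relaxation time τ = C / λ = 1.54×10^6 / 28.4 = 54100 s.
In hours: 54100 s / (3600 s/hour) = 15.0 hours.

15.0 hours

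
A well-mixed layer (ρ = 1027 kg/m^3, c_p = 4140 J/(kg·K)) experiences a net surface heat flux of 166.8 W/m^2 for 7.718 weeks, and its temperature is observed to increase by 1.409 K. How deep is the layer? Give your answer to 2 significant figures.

130 m

Heat input Q = F Δt = 166.8 × 4.67×10^6 s = 7.79×10^8 J/m².
Required areal heat capacity C = Q / ΔT = 5.53×10^8 J/(m²·K).
Depth D = C / (ρ c_p) = 5.53×10^8 / (1027 × 4140) = 130 m.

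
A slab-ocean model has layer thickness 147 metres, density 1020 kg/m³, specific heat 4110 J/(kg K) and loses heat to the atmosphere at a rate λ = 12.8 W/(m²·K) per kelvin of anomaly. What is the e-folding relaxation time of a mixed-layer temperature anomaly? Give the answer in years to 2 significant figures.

Areal heat capacity C = ρ c_p D = 1020 × 4110 × 147 = 6.16×10^8 J/(m^2 K).
Relaxation time τ = C / λ = 6.16×10^8 / 12.8 = 4.81×10^7 s.
In years: 4.81×10^7 s / (3.156×10^7 s/year) = 1.53 years.

1.5 years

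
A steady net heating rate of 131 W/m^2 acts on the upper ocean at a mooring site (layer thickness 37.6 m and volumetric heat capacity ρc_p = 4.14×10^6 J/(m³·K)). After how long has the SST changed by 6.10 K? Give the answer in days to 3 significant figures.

Areal heat capacity C = ρc_p × D = 4.14×10^6 × 37.6 = 1.56×10^8 J m⁻² K⁻¹.
Time required: Δt = C ΔT / F = 1.56×10^8 × 6.10 / 131 = 7.25×10^6 s.
In days: 7.25×10^6 s / (86400 s/day) = 83.9 days.

83.9 days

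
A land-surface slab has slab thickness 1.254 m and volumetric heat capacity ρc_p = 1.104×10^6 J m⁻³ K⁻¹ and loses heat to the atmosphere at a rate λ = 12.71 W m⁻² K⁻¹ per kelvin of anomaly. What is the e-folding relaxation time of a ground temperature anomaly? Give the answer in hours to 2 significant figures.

30 hours

Areal heat capacity C = ρc_p × D = 1.104×10^6 × 1.254 = 1.38×10^6 J/(m²·K).
Relaxation time τ = C / λ = 1.38×10^6 / 12.71 = 1.09×10^5 s.
In hours: 1.09×10^5 s / (3600 s/hour) = 30.3 hours.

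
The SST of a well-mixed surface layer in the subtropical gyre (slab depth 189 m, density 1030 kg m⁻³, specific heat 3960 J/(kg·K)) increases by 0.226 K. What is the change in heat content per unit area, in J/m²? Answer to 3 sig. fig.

1.74×10^8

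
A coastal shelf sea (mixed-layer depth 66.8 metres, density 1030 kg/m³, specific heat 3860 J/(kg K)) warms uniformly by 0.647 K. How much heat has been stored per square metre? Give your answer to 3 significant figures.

1.72×10^8

Areal heat capacity C = ρ c_p D = 1030 × 3860 × 66.8 = 2.66×10^8 J m⁻² K⁻¹.
ΔQ = C ΔT = 2.66×10^8 × 0.647 = 1.72×10^8 J/m².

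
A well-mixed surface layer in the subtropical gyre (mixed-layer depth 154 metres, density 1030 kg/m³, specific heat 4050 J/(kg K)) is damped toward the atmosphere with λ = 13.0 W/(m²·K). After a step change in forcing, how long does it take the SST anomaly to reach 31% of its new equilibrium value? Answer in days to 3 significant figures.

212 days

Areal heat capacity C = ρ c_p D = 1030 × 4050 × 154 = 6.42×10^8 J m⁻² K⁻¹.
τ = C / λ = 6.42×10^8 / 13.0 = 4.94×10^7 s.
Fraction reached: 1 − e^(−t/τ) = 0.31 ⇒ t = −τ ln(1 − 0.31) = τ × 0.371.
t = 1.83×10^7 s = 212 days.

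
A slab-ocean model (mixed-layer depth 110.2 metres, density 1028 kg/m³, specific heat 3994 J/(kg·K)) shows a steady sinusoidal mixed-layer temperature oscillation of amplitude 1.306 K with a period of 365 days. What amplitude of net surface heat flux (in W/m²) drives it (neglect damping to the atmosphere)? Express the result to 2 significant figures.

120

Areal heat capacity C = ρ c_p D = 1028 × 3994 × 110.2 = 4.52×10^8 J m⁻² K⁻¹.
ω = 2π / 3.15×10^7 s = 1.99×10^-7 s⁻¹.
Cω = 4.52×10^8 × 1.99×10^-7 = 90.1 W/(m²·K).
F₀ = A × Cω = 1.306 × 90.1 = 118 W/m².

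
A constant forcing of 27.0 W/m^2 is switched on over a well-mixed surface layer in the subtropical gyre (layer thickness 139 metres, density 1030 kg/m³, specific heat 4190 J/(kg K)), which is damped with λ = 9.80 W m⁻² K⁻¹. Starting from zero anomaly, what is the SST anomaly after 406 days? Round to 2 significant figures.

Areal heat capacity C = ρ c_p D = 1030 × 4190 × 139 = 6.00×10^8 J/(m²·K).
τ = C / λ = 6.00×10^8 / 9.80 = 6.12×10^7 s.
Equilibrium anomaly ΔT_eq = F / λ = 27.0 / 9.80 = 2.76 K.
t = 406 days = 3.51×10^7 s, so t/τ = 0.573.
ΔT(t) = ΔT_eq (1 − e^(−t/τ)) = 2.76 × (1 − e^−0.573) = 1.20 K.

1.2 K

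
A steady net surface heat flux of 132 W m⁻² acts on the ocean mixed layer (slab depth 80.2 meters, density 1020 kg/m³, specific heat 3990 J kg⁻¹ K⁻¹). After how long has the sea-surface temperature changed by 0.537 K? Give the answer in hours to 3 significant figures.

369 hours

Areal heat capacity C = ρ c_p D = 1020 × 3990 × 80.2 = 3.26×10^8 J m⁻² K⁻¹.
Time required: Δt = C ΔT / F = 3.26×10^8 × 0.537 / 132 = 1.33×10^6 s.
In hours: 1.33×10^6 s / (3600 s/hour) = 369 hours.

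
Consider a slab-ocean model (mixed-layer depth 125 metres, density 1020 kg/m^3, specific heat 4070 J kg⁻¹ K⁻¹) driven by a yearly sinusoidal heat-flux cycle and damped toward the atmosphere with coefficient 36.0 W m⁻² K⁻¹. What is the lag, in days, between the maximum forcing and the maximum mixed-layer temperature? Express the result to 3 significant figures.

Areal heat capacity C = ρ c_p D = 1020 × 4070 × 125 = 5.19×10^8 J m⁻² K⁻¹.
ω = 2π / 3.15×10^7 s = 1.99×10^-7 s⁻¹.
Phase lag φ = arctan(Cω/λ) = arctan(103/36.0) = 1.24 rad.
Time lag = φ / ω = 1.24 / 1.99×10^-7 = 6.20×10^6 s = 71.8 days.

71.8 days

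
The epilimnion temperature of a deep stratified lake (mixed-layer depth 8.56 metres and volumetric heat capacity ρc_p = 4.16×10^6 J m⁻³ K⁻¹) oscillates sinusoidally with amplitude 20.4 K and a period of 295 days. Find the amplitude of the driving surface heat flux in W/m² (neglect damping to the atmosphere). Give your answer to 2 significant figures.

Areal heat capacity C = ρc_p × D = 4.16×10^6 × 8.56 = 3.56×10^7 J/(m^2 K).
ω = 2π / 2.55×10^7 s = 2.47×10^-7 s⁻¹.
Cω = 3.56×10^7 × 2.47×10^-7 = 8.78 W/(m²·K).
F₀ = A × Cω = 20.4 × 8.78 = 179 W/m².

180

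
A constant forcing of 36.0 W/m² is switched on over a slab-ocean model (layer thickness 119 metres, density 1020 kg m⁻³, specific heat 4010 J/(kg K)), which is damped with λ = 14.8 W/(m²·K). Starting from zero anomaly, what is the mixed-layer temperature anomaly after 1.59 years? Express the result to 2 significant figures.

1.9 K

Areal heat capacity C = ρ c_p D = 1020 × 4010 × 119 = 4.87×10^8 J/(m²·K).
τ = C / λ = 4.87×10^8 / 14.8 = 3.29×10^7 s.
Equilibrium anomaly ΔT_eq = F / λ = 36.0 / 14.8 = 2.43 K.
t = 1.59 years = 5.02×10^7 s, so t/τ = 1.53.
ΔT(t) = ΔT_eq (1 − e^(−t/τ)) = 2.43 × (1 − e^−1.53) = 1.90 K.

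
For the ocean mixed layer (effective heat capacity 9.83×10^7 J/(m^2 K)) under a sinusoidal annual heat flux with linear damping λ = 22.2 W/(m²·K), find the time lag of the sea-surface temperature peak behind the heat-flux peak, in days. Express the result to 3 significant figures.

42.0 days

Areal heat capacity C = 9.83×10^7 J/(m^2 K) (given).
ω = 2π / 3.15×10^7 s = 1.99×10^-7 s⁻¹.
Phase lag φ = arctan(Cω/λ) = arctan(19.6/22.2) = 0.723 rad.
Time lag = φ / ω = 0.723 / 1.99×10^-7 = 3.63×10^6 s = 42.0 days.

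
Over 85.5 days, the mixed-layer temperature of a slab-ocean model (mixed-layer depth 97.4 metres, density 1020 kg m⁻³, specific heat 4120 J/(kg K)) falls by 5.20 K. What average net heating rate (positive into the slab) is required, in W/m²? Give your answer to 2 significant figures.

Areal heat capacity C = ρ c_p D = 1020 × 4120 × 97.4 = 4.09×10^8 J m⁻² K⁻¹.
Required heat per unit area: Q = C ΔT = 4.09×10^8 × -5.20 = -2.13×10^9 J/m².
Flux F = Q / Δt = -2.13×10^9 / 7.39×10^6 s = -288 W/m².

-290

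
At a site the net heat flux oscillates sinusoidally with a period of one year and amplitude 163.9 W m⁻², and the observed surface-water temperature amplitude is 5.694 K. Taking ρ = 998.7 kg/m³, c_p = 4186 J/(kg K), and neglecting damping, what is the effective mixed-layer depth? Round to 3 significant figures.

34.6 m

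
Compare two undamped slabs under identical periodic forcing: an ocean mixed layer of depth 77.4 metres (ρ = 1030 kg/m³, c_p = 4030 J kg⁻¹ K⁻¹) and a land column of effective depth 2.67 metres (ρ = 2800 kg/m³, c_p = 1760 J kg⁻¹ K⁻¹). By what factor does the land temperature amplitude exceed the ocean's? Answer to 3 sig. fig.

C_ocean = 1030 × 4030 × 77.4 = 3.21×10^8 J/(m²·K).
C_land = 2800 × 1760 × 2.67 = 1.32×10^7 J/(m²·K).
Undamped amplitude ∝ 1/C, so A_land/A_ocean = C_ocean/C_land = 24.4.

24.4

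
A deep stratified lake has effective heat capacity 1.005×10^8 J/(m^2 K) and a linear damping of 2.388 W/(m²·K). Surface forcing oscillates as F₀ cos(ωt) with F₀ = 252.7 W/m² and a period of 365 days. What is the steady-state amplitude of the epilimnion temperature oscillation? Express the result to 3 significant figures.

Areal heat capacity C = 1.005×10^8 J/(m^2 K) (given).
Angular frequency ω = 2π / T = 2π / 3.15×10^7 s = 1.99×10^-7 s⁻¹.
√((Cω)² + λ²) = √((20.0)² + 2.388²) = 20.2 W/(m²·K).
Amplitude A = F₀ / √((Cω)²+λ²) = 252.7 / 20.2 = 12.5 K.

12.5 K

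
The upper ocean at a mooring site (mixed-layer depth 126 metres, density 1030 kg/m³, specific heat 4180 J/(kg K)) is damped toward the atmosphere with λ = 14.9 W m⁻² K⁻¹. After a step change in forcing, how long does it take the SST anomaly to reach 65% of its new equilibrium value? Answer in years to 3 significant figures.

1.21 years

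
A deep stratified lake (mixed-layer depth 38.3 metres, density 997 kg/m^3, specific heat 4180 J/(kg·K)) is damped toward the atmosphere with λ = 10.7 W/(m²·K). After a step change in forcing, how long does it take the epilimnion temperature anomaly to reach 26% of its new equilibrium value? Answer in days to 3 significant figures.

52.0 days

Areal heat capacity C = ρ c_p D = 997 × 4180 × 38.3 = 1.60×10^8 J m⁻² K⁻¹.
τ = C / λ = 1.60×10^8 / 10.7 = 1.49×10^7 s.
Fraction reached: 1 − e^(−t/τ) = 0.26 ⇒ t = −τ ln(1 − 0.26) = τ × 0.301.
t = 4.49×10^6 s = 52.0 days.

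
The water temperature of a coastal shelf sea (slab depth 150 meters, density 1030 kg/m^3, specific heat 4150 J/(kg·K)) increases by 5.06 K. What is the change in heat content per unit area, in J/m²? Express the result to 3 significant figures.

3.24×10^9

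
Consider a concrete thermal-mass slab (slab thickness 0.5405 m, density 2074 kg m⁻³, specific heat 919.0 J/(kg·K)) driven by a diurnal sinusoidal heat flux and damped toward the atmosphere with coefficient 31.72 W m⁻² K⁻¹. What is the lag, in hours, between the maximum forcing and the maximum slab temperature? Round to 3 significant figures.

4.47 hours

Areal heat capacity C = ρ c_p D = 2074 × 919.0 × 0.5405 = 1.03×10^6 J/(m^2 K).
ω = 2π / 86400 s = 7.27×10^-5 s⁻¹.
Phase lag φ = arctan(Cω/λ) = arctan(74.9/31.72) = 1.17 rad.
Time lag = φ / ω = 1.17 / 7.27×10^-5 = 16100 s = 4.47 hours.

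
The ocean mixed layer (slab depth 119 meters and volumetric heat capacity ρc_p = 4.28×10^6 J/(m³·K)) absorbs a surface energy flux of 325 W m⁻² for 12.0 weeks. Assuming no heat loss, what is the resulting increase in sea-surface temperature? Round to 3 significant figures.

Areal heat capacity C = ρc_p × D = 4.28×10^6 × 119 = 5.09×10^8 J m⁻² K⁻¹.
Net heat input Q = F Δt = 325 × (12.0 weeks × 6.048×10^5 s/week) = 2.36×10^9 J/m².
ΔT = Q / C = 2.36×10^9 / 5.09×10^8 = 4.63 K.

4.63 K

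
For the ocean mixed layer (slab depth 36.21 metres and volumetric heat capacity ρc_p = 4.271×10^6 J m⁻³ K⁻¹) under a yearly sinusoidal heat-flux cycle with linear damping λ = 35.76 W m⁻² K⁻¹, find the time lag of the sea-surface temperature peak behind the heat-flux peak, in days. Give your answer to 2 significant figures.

Areal heat capacity C = ρc_p × D = 4.271×10^6 × 36.21 = 1.55×10^8 J m⁻² K⁻¹.
ω = 2π / 3.15×10^7 s = 1.99×10^-7 s⁻¹.
Phase lag φ = arctan(Cω/λ) = arctan(30.8/35.76) = 0.711 rad.
Time lag = φ / ω = 0.711 / 1.99×10^-7 = 3.57×10^6 s = 41.3 days.

41 days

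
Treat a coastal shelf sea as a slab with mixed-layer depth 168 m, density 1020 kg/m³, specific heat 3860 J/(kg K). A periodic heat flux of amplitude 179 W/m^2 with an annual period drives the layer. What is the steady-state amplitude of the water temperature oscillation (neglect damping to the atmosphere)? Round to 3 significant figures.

Areal heat capacity C = ρ c_p D = 1020 × 3860 × 168 = 6.61×10^8 J/(m²·K).
Angular frequency ω = 2π / T = 2π / 3.15×10^7 s = 1.99×10^-7 s⁻¹.
Cω = 6.61×10^8 × 1.99×10^-7 = 132 W/(m²·K).
Amplitude A = F₀ / (Cω) = 179 / 132 = 1.36 K.

1.36 K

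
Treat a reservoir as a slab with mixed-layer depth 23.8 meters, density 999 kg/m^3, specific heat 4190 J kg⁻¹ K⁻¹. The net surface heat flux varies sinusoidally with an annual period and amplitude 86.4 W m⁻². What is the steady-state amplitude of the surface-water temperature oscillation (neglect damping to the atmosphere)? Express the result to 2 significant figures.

4.4 K

Areal heat capacity C = ρ c_p D = 999 × 4190 × 23.8 = 9.96×10^7 J m⁻² K⁻¹.
Angular frequency ω = 2π / T = 2π / 3.15×10^7 s = 1.99×10^-7 s⁻¹.
Cω = 9.96×10^7 × 1.99×10^-7 = 19.8 W/(m²·K).
Amplitude A = F₀ / (Cω) = 86.4 / 19.8 = 4.35 K.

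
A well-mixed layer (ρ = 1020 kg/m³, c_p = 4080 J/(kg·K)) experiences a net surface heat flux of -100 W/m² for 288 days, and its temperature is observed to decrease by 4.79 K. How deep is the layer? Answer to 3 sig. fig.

125 m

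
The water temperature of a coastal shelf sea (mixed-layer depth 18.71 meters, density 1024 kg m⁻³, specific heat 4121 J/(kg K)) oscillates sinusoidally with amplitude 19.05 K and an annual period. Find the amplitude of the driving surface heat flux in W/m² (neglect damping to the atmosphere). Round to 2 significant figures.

Areal heat capacity C = ρ c_p D = 1024 × 4121 × 18.71 = 7.90×10^7 J/(m²·K).
ω = 2π / 3.15×10^7 s = 1.99×10^-7 s⁻¹.
Cω = 7.90×10^7 × 1.99×10^-7 = 15.7 W/(m²·K).
F₀ = A × Cω = 19.05 × 15.7 = 300 W/m².

300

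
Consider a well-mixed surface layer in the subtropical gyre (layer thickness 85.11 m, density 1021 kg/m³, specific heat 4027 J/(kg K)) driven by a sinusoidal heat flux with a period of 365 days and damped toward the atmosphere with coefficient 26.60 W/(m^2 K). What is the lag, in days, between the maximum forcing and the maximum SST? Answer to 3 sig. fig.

Areal heat capacity C = ρ c_p D = 1021 × 4027 × 85.11 = 3.50×10^8 J/(m²·K).
ω = 2π / 3.15×10^7 s = 1.99×10^-7 s⁻¹.
Phase lag φ = arctan(Cω/λ) = arctan(69.7/26.60) = 1.21 rad.
Time lag = φ / ω = 1.21 / 1.99×10^-7 = 6.05×10^6 s = 70.1 days.

70.1 days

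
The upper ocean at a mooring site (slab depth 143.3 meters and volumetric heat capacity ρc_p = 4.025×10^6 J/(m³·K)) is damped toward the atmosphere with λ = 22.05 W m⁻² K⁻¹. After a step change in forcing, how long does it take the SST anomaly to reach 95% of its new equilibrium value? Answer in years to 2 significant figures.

2.5 years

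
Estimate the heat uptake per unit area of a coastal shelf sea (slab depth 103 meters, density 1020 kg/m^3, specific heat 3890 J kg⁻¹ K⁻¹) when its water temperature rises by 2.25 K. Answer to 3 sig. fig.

Areal heat capacity C = ρ c_p D = 1020 × 3890 × 103 = 4.09×10^8 J/(m²·K).
ΔQ = C ΔT = 4.09×10^8 × 2.25 = 9.20×10^8 J/m².

9.20×10^8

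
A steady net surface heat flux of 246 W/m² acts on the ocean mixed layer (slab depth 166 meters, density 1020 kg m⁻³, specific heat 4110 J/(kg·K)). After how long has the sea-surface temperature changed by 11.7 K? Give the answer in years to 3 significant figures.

Areal heat capacity C = ρ c_p D = 1020 × 4110 × 166 = 6.96×10^8 J m⁻² K⁻¹.
Time required: Δt = C ΔT / F = 6.96×10^8 × 11.7 / 246 = 3.31×10^7 s.
In years: 3.31×10^7 s / (3.156×10^7 s/year) = 1.05 years.

1.05 years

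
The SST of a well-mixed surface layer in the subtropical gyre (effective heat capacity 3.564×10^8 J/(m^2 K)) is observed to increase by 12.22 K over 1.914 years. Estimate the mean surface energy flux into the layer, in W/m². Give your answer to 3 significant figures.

72.1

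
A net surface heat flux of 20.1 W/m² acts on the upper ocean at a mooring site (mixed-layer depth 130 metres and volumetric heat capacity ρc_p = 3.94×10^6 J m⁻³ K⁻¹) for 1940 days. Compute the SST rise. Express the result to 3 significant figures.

6.58 K

Areal heat capacity C = ρc_p × D = 3.94×10^6 × 130 = 5.12×10^8 J/(m²·K).
Net heat input Q = F Δt = 20.1 × (1940 days × 86400 s/day) = 3.37×10^9 J/m².
ΔT = Q / C = 3.37×10^9 / 5.12×10^8 = 6.58 K.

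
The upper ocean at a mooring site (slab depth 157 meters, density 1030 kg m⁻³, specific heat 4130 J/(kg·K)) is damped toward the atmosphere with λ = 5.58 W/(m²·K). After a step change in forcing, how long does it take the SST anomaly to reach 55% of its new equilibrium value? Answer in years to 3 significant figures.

Areal heat capacity C = ρ c_p D = 1030 × 4130 × 157 = 6.68×10^8 J m⁻² K⁻¹.
τ = C / λ = 6.68×10^8 / 5.58 = 1.20×10^8 s.
Fraction reached: 1 − e^(−t/τ) = 0.55 ⇒ t = −τ ln(1 − 0.55) = τ × 0.799.
t = 9.56×10^7 s = 3.03 years.

3.03 years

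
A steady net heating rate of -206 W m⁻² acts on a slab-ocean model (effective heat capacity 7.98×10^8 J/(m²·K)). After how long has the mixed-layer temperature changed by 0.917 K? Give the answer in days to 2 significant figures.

41 days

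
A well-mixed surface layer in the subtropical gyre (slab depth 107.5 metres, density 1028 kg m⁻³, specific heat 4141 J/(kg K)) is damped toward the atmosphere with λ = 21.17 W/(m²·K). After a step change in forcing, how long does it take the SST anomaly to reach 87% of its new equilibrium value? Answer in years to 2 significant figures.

Areal heat capacity C = ρ c_p D = 1028 × 4141 × 107.5 = 4.58×10^8 J m⁻² K⁻¹.
τ = C / λ = 4.58×10^8 / 21.17 = 2.16×10^7 s.
Fraction reached: 1 − e^(−t/τ) = 0.87 ⇒ t = −τ ln(1 − 0.87) = τ × 2.04.
t = 4.41×10^7 s = 1.40 years.

1.4 years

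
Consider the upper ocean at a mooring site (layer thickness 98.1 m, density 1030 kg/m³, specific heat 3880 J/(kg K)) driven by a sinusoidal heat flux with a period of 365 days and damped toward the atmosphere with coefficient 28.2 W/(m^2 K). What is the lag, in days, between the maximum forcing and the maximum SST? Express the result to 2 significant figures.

71 days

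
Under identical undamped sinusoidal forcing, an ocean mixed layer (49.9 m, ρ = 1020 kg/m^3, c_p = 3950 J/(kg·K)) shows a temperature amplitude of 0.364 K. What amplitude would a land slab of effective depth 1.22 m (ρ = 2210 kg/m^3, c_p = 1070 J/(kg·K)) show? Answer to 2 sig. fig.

C_ocean = 2.01×10^8 J/(m²·K); C_land = 2.88×10^6 J/(m²·K).
A ∝ 1/C ⇒ A_land = A_ocean × C_ocean/C_land = 0.364 × 69.7 = 25.4 K.

25 K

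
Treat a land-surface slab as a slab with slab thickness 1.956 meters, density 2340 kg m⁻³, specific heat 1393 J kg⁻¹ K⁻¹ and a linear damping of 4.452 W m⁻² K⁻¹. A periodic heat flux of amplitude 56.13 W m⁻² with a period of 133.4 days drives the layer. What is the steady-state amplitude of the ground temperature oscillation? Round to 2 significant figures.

Areal heat capacity C = ρ c_p D = 2340 × 1393 × 1.956 = 6.38×10^6 J m⁻² K⁻¹.
Angular frequency ω = 2π / T = 2π / 1.15×10^7 s = 5.45×10^-7 s⁻¹.
√((Cω)² + λ²) = √((3.48)² + 4.452²) = 5.65 W/(m²·K).
Amplitude A = F₀ / √((Cω)²+λ²) = 56.13 / 5.65 = 9.94 K.

9.9 K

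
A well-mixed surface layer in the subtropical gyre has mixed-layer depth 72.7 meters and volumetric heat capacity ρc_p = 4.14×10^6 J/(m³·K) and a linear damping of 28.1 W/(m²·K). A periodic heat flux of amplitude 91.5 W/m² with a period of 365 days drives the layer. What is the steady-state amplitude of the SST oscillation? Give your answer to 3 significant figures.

Areal heat capacity C = ρc_p × D = 4.14×10^6 × 72.7 = 3.01×10^8 J m⁻² K⁻¹.
Angular frequency ω = 2π / T = 2π / 3.15×10^7 s = 1.99×10^-7 s⁻¹.
√((Cω)² + λ²) = √((60.0)² + 28.1²) = 66.2 W/(m²·K).
Amplitude A = F₀ / √((Cω)²+λ²) = 91.5 / 66.2 = 1.38 K.

1.38 K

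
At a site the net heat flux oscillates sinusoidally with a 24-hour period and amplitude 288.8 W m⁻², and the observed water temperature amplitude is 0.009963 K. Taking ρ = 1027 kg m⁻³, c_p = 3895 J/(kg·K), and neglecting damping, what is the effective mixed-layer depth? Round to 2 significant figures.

ω = 2π / 86400 s = 7.27×10^-5 s⁻¹.
Required C = F₀ / (A ω) = 288.8 / (0.009963 × 7.27×10^-5) = 3.99×10^8 J/(m²·K).
D = C / (ρ c_p) = 3.99×10^8 / (1027 × 3895) = 99.6 m.

100 m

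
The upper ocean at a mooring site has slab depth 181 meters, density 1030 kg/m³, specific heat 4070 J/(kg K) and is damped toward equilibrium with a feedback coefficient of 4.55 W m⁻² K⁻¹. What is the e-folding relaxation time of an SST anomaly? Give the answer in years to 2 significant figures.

Areal heat capacity C = ρ c_p D = 1030 × 4070 × 181 = 7.59×10^8 J/(m²·K).
Relaxation time τ = C / λ = 7.59×10^8 / 4.55 = 1.67×10^8 s.
In years: 1.67×10^8 s / (3.156×10^7 s/year) = 5.28 years.

5.3 years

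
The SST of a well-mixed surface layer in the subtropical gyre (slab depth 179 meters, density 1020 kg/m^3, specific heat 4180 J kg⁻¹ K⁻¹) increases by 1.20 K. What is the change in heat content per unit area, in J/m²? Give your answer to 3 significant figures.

9.16×10^8

Areal heat capacity C = ρ c_p D = 1020 × 4180 × 179 = 7.63×10^8 J/(m^2 K).
ΔQ = C ΔT = 7.63×10^8 × 1.20 = 9.16×10^8 J/m².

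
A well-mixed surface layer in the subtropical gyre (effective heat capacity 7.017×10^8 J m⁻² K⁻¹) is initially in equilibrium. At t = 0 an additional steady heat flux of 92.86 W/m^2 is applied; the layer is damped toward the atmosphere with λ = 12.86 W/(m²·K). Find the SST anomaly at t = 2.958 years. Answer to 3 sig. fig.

Areal heat capacity C = 7.017×10^8 J m⁻² K⁻¹ (given).
τ = C / λ = 7.02×10^8 / 12.86 = 5.46×10^7 s.
Equilibrium anomaly ΔT_eq = F / λ = 92.86 / 12.86 = 7.22 K.
t = 2.958 years = 9.33×10^7 s, so t/τ = 1.71.
ΔT(t) = ΔT_eq (1 − e^(−t/τ)) = 7.22 × (1 − e^−1.71) = 5.92 K.

5.92 K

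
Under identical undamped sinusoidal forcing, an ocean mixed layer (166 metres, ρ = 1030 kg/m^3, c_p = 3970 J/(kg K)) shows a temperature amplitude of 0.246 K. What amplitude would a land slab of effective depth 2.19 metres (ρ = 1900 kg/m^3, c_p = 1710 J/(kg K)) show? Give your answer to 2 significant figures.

23 K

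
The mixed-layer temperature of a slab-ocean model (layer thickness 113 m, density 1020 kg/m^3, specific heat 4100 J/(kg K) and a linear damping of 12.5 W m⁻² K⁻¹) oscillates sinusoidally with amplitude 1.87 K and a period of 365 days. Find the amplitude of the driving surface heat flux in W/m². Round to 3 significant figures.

178

Areal heat capacity C = ρ c_p D = 1020 × 4100 × 113 = 4.73×10^8 J/(m²·K).
ω = 2π / 3.15×10^7 s = 1.99×10^-7 s⁻¹.
√((Cω)² + λ²) = √((94.2)² + 12.5²) = 95.0 W/(m²·K).
F₀ = A × √((Cω)²+λ²) = 1.87 × 95.0 = 178 W/m².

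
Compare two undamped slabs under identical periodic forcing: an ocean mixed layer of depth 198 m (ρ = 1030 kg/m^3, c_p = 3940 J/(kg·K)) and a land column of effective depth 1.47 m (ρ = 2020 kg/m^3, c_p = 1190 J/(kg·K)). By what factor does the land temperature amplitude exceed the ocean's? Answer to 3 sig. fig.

C_ocean = 1030 × 3940 × 198 = 8.04×10^8 J/(m²·K).
C_land = 2020 × 1190 × 1.47 = 3.53×10^6 J/(m²·K).
Undamped amplitude ∝ 1/C, so A_land/A_ocean = C_ocean/C_land = 227.

227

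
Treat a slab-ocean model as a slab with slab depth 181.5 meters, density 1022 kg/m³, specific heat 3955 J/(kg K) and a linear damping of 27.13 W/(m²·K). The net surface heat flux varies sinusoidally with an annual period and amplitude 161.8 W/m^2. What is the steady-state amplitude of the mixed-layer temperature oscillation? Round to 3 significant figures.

1.09 K

Areal heat capacity C = ρ c_p D = 1022 × 3955 × 181.5 = 7.34×10^8 J/(m^2 K).
Angular frequency ω = 2π / T = 2π / 3.15×10^7 s = 1.99×10^-7 s⁻¹.
√((Cω)² + λ²) = √((146)² + 27.13²) = 149 W/(m²·K).
Amplitude A = F₀ / √((Cω)²+λ²) = 161.8 / 149 = 1.09 K.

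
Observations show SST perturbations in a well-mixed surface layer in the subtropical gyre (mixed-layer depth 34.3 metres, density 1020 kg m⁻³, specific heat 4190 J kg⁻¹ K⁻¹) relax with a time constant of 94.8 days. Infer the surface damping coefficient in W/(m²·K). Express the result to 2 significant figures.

Areal heat capacity C = ρ c_p D = 1020 × 4190 × 34.3 = 1.47×10^8 J/(m²·K).
τ = 94.8 days = 8.19×10^6 s.
λ = C / τ = 1.47×10^8 / 8.19×10^6 = 17.9 W/(m²·K).

18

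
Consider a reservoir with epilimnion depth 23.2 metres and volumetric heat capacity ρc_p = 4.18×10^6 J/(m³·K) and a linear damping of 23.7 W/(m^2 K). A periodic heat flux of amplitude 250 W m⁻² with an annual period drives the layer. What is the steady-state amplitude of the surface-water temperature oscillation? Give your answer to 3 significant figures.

Areal heat capacity C = ρc_p × D = 4.18×10^6 × 23.2 = 9.70×10^7 J/(m^2 K).
Angular frequency ω = 2π / T = 2π / 3.15×10^7 s = 1.99×10^-7 s⁻¹.
√((Cω)² + λ²) = √((19.3)² + 23.7²) = 30.6 W/(m²·K).
Amplitude A = F₀ / √((Cω)²+λ²) = 250 / 30.6 = 8.18 K.

8.18 K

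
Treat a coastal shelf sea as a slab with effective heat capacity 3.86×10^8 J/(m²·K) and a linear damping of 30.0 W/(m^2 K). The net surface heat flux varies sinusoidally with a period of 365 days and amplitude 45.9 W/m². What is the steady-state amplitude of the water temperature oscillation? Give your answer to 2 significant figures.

0.56 K

Areal heat capacity C = 3.86×10^8 J/(m²·K) (given).
Angular frequency ω = 2π / T = 2π / 3.15×10^7 s = 1.99×10^-7 s⁻¹.
√((Cω)² + λ²) = √((76.9)² + 30.0²) = 82.6 W/(m²·K).
Amplitude A = F₀ / √((Cω)²+λ²) = 45.9 / 82.6 = 0.556 K.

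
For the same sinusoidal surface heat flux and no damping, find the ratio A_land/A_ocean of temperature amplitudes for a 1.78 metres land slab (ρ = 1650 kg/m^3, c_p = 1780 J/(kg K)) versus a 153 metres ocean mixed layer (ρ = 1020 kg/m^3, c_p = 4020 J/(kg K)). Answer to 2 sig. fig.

120

C_ocean = 1020 × 4020 × 153 = 6.27×10^8 J/(m²·K).
C_land = 1650 × 1780 × 1.78 = 5.23×10^6 J/(m²·K).
Undamped amplitude ∝ 1/C, so A_land/A_ocean = C_ocean/C_land = 120.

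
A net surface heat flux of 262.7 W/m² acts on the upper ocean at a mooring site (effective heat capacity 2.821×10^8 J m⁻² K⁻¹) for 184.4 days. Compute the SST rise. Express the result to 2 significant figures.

15 K

Areal heat capacity C = 2.821×10^8 J m⁻² K⁻¹ (given).
Net heat input Q = F Δt = 262.7 × (184.4 days × 86400 s/day) = 4.19×10^9 J/m².
ΔT = Q / C = 4.19×10^9 / 2.82×10^8 = 14.8 K.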